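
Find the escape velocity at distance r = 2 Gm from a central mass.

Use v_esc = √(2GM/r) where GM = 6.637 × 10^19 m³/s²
r = 2 Gm = 2 × 10^9 m
GM = 6.637 × 10^19 m³/s²
2GM/r = 2 × (6.637 × 10^19) / (2 × 10^9) = 6.637 × 10^10 m²/s²
v_esc = √(2GM/r) = 257624 m/s ≈ 257.6 km/s

Final answer: 257.6 km/s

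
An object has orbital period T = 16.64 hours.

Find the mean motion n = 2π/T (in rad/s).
T = 16.64 hours = 59904 s
n = 2π / 59904 s = 0.000104888 rad/s ≈ 0.0001049 rad/s

Final answer: n = 0.0001049 rad/s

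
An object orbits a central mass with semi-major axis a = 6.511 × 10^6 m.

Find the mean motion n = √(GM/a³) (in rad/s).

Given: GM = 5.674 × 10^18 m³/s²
a = 6.511 × 10^6 m
GM = 5.674 × 10^18 m³/s²
a³ = 2.76022 × 10^20 m³
GM/a³ = (5.674 × 10^18) / (2.76022 × 10^20) = 0.0205564 s⁻²
n = √(GM/a³) = 0.143375 rad/s ≈ 0.1434 rad/s

Final answer: n = 0.1434 rad/s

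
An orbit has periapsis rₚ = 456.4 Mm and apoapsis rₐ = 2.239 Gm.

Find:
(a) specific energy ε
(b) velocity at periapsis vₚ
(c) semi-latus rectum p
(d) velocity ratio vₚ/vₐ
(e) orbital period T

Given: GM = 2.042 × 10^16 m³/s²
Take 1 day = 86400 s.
rₚ = 456.4 Mm = 4.564 × 10^8 m
rₐ = 2.239 Gm = 2.239 × 10^9 m
GM = 2.042 × 10^16 m³/s²
a = (rₚ + rₐ)/2 = 1.3477 × 10^9 m
e = (rₐ − rₚ)/(rₐ + rₚ) = (1.7826 × 10^9) / (2.6954 × 10^9) = 0.661349
(a) 2a = 2.6954 × 10^9 m;  ε = −GM/(2a) = -7.57587 × 10^6 J/kg ≈ -7.576 MJ/kg
(b) vₚ² = GM (2/rₚ − 1/a) = 2.042 × 10^16 × (4.38212 × 10^-9 − 7.42005 × 10^-10) = 7.43312 × 10^7 m²/s²;  vₚ = 8621.55 m/s ≈ 8.622 km/s
(c) 1 − e² = 0.562618;  p = a(1 − e²) = 1.3477 × 10^9 × 0.562618 = 7.5824 × 10^8 m ≈ 758.2 Mm
(d) vₚ/vₐ = rₐ/rₚ (angular momentum) = (2.239 × 10^9) / (4.564 × 10^8) = 4.90578 ≈ 4.906
(e) a³ = 2.44782 × 10^27 m³;  T = 2π √(a³/GM) = 2π × 346228 s = 2.17541 × 10^6 s ≈ 25.18 days

Final answer:
(a) specific energy ε = -7.576 MJ/kg
(b) velocity at periapsis vₚ = 8.622 km/s
(c) semi-latus rectum p = 758.2 Mm
(d) velocity ratio vₚ/vₐ = 4.906
(e) orbital period T = 25.18 days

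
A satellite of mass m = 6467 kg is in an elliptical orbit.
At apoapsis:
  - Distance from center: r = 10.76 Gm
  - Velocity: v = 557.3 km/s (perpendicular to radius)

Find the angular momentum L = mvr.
r = 10.76 Gm = 1.076 × 10^10 m
v = 557.3 km/s = 557300 m/s
vr = 557300 × 1.076 × 10^10 = 5.99655 × 10^15 m²/s
L = m × vr = 6467 × 5.99655 × 10^15 = 3.87797 × 10^19 kg·m²/s ≈ 3.878 × 10^19 kg·m²/s

Final answer: L = 3.878 × 10^19 kg·m²/s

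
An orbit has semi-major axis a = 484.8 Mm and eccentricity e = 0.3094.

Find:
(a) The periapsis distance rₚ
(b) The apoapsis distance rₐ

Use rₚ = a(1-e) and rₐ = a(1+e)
a = 484.8 Mm = 4.848 × 10^8 m
e = 0.3094:  1 − e = 0.6906,  1 + e = 1.3094
(a) rₚ = a(1 − e) = 4.848 × 10^8 m × 0.6906 = 3.34803 × 10^8 m ≈ 334.8 Mm
(b) rₐ = a(1 + e) = 4.848 × 10^8 m × 1.3094 = 6.34797 × 10^8 m ≈ 634.8 Mm

Final answer:
(a) rₚ = 334.8 Mm
(b) rₐ = 634.8 Mm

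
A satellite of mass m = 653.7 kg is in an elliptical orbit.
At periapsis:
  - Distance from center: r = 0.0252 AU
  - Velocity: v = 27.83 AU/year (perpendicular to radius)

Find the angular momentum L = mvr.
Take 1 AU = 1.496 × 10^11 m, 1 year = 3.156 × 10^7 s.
r = 0.0252 AU = 3.76992 × 10^9 m
v = 27.83 AU/year = 131919 m/s
vr = 131919 × 3.76992 × 10^9 = 4.97325 × 10^14 m²/s
L = m × vr = 653.7 × 4.97325 × 10^14 = 3.25101 × 10^17 kg·m²/s ≈ 3.251 × 10^17 kg·m²/s

Final answer: L = 3.251 × 10^17 kg·m²/s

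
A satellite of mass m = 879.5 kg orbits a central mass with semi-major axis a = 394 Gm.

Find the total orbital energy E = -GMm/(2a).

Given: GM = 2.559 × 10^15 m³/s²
a = 394 Gm = 3.94 × 10^11 m
GM = 2.559 × 10^15 m³/s²
2a = 7.88 × 10^11 m
GMm = 2.559 × 10^15 × 879.5 = 2.25064 × 10^18 m³·kg/s²
E = −GMm/(2a) = -2.85614 × 10^6 J ≈ -2.856 MJ

Final answer: -2.856 MJ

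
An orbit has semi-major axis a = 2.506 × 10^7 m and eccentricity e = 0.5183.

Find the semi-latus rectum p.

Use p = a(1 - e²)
a = 2.506 × 10^7 m
e = 0.5183,  e² = 0.268635,  1 − e² = 0.731365
p = a(1 − e²) = 2.506 × 10^7 m × 0.731365 = 1.8328 × 10^7 m ≈ 1.833 × 10^7 m

Final answer: p = 1.833 × 10^7 m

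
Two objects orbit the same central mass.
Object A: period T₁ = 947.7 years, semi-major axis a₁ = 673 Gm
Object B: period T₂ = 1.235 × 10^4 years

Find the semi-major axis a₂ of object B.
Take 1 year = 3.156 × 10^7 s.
T₁ = 947.7 years = 2.99094 × 10^10 s
T₂ = 1.235 × 10^4 years = 3.89766 × 10^11 s
a₁ = 673 Gm = 6.73 × 10^11 m
Kepler's third law: (T₂/T₁)² = (a₂/a₁)³  ⇒  a₂ = a₁ (T₂/T₁)^(2/3)
T₂/T₁ = 13.0316
(T₂/T₁)^(2/3) = 5.53772
a₂ = 6.73 × 10^11 m × 5.53772 = 3.72688 × 10^12 m ≈ 3.727 Tm

Final answer: a₂ = 3.727 Tm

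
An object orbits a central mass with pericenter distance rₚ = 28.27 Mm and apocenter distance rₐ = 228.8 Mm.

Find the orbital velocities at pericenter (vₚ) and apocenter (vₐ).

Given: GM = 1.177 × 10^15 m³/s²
rₚ = 28.27 Mm = 2.827 × 10^7 m
rₐ = 228.8 Mm = 2.288 × 10^8 m
GM = 1.177 × 10^15 m³/s²
a = (rₚ + rₐ)/2 = 1.28535 × 10^8 m
Vis-viva: v² = GM (2/r − 1/a)
vₚ² = 1.177 × 10^15 × (7.07464 × 10^-8 − 7.77998 × 10^-9) = 7.41114 × 10^7 m²/s²
vₚ = 8608.8 m/s ≈ 8.609 km/s
vₐ² = 1.177 × 10^15 × (8.74126 × 10^-9 − 7.77998 × 10^-9) = 1.13142 × 10^6 m²/s²
vₐ = 1063.68 m/s ≈ 1.064 km/s

Final answer: vₚ = 8.609 km/s, vₐ = 1.064 km/s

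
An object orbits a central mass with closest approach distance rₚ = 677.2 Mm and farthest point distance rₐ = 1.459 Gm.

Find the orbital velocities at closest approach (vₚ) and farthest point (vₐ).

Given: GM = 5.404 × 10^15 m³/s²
rₚ = 677.2 Mm = 6.772 × 10^8 m
rₐ = 1.459 Gm = 1.459 × 10^9 m
GM = 5.404 × 10^15 m³/s²
a = (rₚ + rₐ)/2 = 1.0681 × 10^9 m
Vis-viva: v² = GM (2/r − 1/a)
vₚ² = 5.404 × 10^15 × (2.95334 × 10^-9 − 9.36242 × 10^-10) = 1.09004 × 10^7 m²/s²
vₚ = 3301.57 m/s ≈ 3.302 km/s
vₐ² = 5.404 × 10^15 × (1.3708 × 10^-9 − 9.36242 × 10^-10) = 2.34836 × 10^6 m²/s²
vₐ = 1532.44 m/s ≈ 1.532 km/s

Final answer: vₚ = 3.302 km/s, vₐ = 1.532 km/s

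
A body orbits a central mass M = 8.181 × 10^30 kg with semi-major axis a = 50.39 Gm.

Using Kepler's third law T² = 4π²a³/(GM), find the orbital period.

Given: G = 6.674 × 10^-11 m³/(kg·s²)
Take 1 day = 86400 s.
M = 8.181 × 10^30 kg
GM = G × M = 6.674 × 10^-11 × 8.181 × 10^30 = 5.46 × 10^20 m³/s²
a = 50.39 Gm = 5.039 × 10^10 m
a³ = 1.27948 × 10^32 m³
T = 2π √(a³/GM) = 2π √((1.27948 × 10^32) / (5.46 × 10^20)) = 2π × 484083 s
T = 3.04159 × 10^6 s ≈ 35.2 days

Final answer: 35.2 days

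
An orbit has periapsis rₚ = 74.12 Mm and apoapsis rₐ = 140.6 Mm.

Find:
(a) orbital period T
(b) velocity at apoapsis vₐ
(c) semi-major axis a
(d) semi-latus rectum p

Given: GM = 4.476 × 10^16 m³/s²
rₚ = 74.12 Mm = 7.412 × 10^7 m
rₐ = 140.6 Mm = 1.406 × 10^8 m
GM = 4.476 × 10^16 m³/s²
a = (rₚ + rₐ)/2 = 1.0736 × 10^8 m
e = (rₐ − rₚ)/(rₐ + rₚ) = (6.648 × 10^7) / (2.1472 × 10^8) = 0.309613
(a) a³ = 1.23745 × 10^24 m³;  T = 2π √(a³/GM) = 2π × 5257.98 s = 33036.8 s ≈ 9.177 hours
(b) vₐ² = GM (2/rₐ − 1/a) = 4.476 × 10^16 × (1.42248 × 10^-8 − 9.31446 × 10^-9) = 2.19785 × 10^8 m²/s²;  vₐ = 14825.1 m/s ≈ 14.83 km/s
(c) a = 1.0736 × 10^8 m ≈ 107.4 Mm
(d) 1 − e² = 0.90414;  p = a(1 − e²) = 1.0736 × 10^8 × 0.90414 = 9.70685 × 10^7 m ≈ 97.07 Mm

Final answer:
(a) orbital period T = 9.177 hours
(b) velocity at apoapsis vₐ = 14.83 km/s
(c) semi-major axis a = 107.4 Mm
(d) semi-latus rectum p = 97.07 Mm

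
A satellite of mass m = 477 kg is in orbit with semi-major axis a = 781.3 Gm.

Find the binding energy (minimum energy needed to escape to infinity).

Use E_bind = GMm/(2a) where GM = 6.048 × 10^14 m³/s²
a = 781.3 Gm = 7.813 × 10^11 m
GM = 6.048 × 10^14 m³/s²
m = 477 kg
GMm = 6.048 × 10^14 × 477 = 2.8849 × 10^17 m³·kg/s²
2a = 1.5626 × 10^12 m
E_bind = GMm/(2a) = 184622 J ≈ 184.6 kJ

Final answer: 184.6 kJ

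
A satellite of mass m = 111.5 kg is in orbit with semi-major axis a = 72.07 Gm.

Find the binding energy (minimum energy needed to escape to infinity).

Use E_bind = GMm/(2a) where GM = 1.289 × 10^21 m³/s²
a = 72.07 Gm = 7.207 × 10^10 m
GM = 1.289 × 10^21 m³/s²
m = 111.5 kg
GMm = 1.289 × 10^21 × 111.5 = 1.43723 × 10^23 m³·kg/s²
2a = 1.4414 × 10^11 m
E_bind = GMm/(2a) = 9.9711 × 10^11 J ≈ 997.1 GJ

Final answer: 997.1 GJ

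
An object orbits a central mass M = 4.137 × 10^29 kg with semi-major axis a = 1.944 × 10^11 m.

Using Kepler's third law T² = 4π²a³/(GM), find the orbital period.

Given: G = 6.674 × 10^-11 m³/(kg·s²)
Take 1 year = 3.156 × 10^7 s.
M = 4.137 × 10^29 kg
GM = G × M = 6.674 × 10^-11 × 4.137 × 10^29 = 2.76103 × 10^19 m³/s²
a = 1.944 × 10^11 m
a³ = 7.34664 × 10^33 m³
T = 2π √(a³/GM) = 2π √((7.34664 × 10^33) / (2.76103 × 10^19)) = 2π × 1.6312 × 10^7 s
T = 1.02492 × 10^8 s ≈ 3.248 years

Final answer: 3.248 years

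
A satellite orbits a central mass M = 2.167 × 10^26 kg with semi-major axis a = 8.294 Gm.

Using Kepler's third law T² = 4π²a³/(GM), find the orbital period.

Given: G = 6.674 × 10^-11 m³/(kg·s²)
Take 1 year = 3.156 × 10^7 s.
M = 2.167 × 10^26 kg
GM = G × M = 6.674 × 10^-11 × 2.167 × 10^26 = 1.44626 × 10^16 m³/s²
a = 8.294 Gm = 8.294 × 10^9 m
a³ = 5.70548 × 10^29 m³
T = 2π √(a³/GM) = 2π √((5.70548 × 10^29) / (1.44626 × 10^16)) = 2π × 6.28092 × 10^6 s
T = 3.94642 × 10^7 s ≈ 1.25 years

Final answer: 1.25 years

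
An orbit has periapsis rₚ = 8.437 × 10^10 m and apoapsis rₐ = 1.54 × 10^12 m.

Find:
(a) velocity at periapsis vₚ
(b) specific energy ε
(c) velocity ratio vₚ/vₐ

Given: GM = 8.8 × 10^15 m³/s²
rₚ = 8.437 × 10^10 m
rₐ = 1.54 × 10^12 m
GM = 8.8 × 10^15 m³/s²
a = (rₚ + rₐ)/2 = 8.12185 × 10^11 m
e = (rₐ − rₚ)/(rₐ + rₚ) = (1.45563 × 10^12) / (1.62437 × 10^12) = 0.89612
(a) vₚ² = GM (2/rₚ − 1/a) = 8.8 × 10^15 × (2.37051 × 10^-11 − 1.23125 × 10^-12) = 197770 m²/s²;  vₚ = 444.713 m/s ≈ 444.7 m/s
(b) 2a = 1.62437 × 10^12 m;  ε = −GM/(2a) = -5417.48 J/kg ≈ -5.417 kJ/kg
(c) vₚ/vₐ = rₐ/rₚ (angular momentum) = (1.54 × 10^12) / (8.437 × 10^10) = 18.2529 ≈ 18.25

Final answer:
(a) velocity at periapsis vₚ = 444.7 m/s
(b) specific energy ε = -5.417 kJ/kg
(c) velocity ratio vₚ/vₐ = 18.25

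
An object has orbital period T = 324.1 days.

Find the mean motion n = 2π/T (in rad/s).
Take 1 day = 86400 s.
T = 324.1 days = 2.80022 × 10^7 s
n = 2π / (2.80022 × 10^7 s) = 2.24382 × 10^-7 rad/s ≈ 2.244 × 10^-7 rad/s

Final answer: n = 2.244 × 10^-7 rad/s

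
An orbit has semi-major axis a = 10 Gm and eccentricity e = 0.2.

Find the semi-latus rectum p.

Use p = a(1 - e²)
a = 10 Gm = 1 × 10^10 m
e = 0.2,  e² = 0.04,  1 − e² = 0.96
p = a(1 − e²) = 1 × 10^10 m × 0.96 = 9.6 × 10^9 m ≈ 9.6 Gm

Final answer: p = 9.6 Gm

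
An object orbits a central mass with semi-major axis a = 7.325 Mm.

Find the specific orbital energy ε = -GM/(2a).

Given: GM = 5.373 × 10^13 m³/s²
a = 7.325 Mm = 7.325 × 10^6 m
GM = 5.373 × 10^13 m³/s²
2a = 1.465 × 10^7 m
ε = −GM/(2a) = -3.66758 × 10^6 J/kg ≈ -3.668 MJ/kg

Final answer: -3.668 MJ/kg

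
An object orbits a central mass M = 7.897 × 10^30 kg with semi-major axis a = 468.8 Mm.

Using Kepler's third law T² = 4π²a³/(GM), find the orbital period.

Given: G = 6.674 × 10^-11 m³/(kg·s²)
M = 7.897 × 10^30 kg
GM = G × M = 6.674 × 10^-11 × 7.897 × 10^30 = 5.27046 × 10^20 m³/s²
a = 468.8 Mm = 4.688 × 10^8 m
a³ = 1.0303 × 10^26 m³
T = 2π √(a³/GM) = 2π √((1.0303 × 10^26) / (5.27046 × 10^20)) = 2π × 442.137 s
T = 2778.03 s ≈ 46.3 minutes

Final answer: 46.3 minutes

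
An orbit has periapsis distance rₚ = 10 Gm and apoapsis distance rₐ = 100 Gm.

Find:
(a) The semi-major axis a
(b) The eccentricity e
rₚ = 10 Gm = 1 × 10^10 m
rₐ = 100 Gm = 1 × 10^11 m
(a) a = (rₚ + rₐ)/2 = 5.5 × 10^10 m ≈ 55 Gm
(b) e = (rₐ − rₚ)/(rₐ + rₚ) = (9 × 10^10) / (1.1 × 10^11) = 0.818182

Final answer:
(a) a = 55 Gm
(b) e = 0.8182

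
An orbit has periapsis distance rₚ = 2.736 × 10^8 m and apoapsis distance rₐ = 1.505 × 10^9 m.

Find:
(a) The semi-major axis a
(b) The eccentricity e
rₚ = 2.736 × 10^8 m
rₐ = 1.505 × 10^9 m
(a) a = (rₚ + rₐ)/2 = 8.893 × 10^8 m ≈ 8.893 × 10^8 m
(b) e = (rₐ − rₚ)/(rₐ + rₚ) = (1.2314 × 10^9) / (1.7786 × 10^9) = 0.692342

Final answer:
(a) a = 8.893 × 10^8 m
(b) e = 0.6923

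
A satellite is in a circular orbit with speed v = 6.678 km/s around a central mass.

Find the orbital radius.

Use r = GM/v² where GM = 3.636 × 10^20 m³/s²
v = 6.678 km/s = 6678 m/s
GM = 3.636 × 10^20 m³/s²
v² = 4.45957 × 10^7 m²/s²
r = GM/v² = (3.636 × 10^20) / (4.45957 × 10^7) = 8.15326 × 10^12 m ≈ 8.153 Tm

Final answer: 8.153 Tm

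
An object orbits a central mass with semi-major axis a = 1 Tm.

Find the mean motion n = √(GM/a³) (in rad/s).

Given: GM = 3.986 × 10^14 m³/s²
a = 1 Tm = 1 × 10^12 m
GM = 3.986 × 10^14 m³/s²
a³ = 1 × 10^36 m³
GM/a³ = (3.986 × 10^14) / (1 × 10^36) = 3.986 × 10^-22 s⁻²
n = √(GM/a³) = 1.9965 × 10^-11 rad/s ≈ 1.996 × 10^-11 rad/s

Final answer: n = 1.996 × 10^-11 rad/s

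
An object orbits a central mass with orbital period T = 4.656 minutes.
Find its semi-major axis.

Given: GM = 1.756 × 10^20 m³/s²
T = 4.656 minutes = 279.36 s
GM = 1.756 × 10^20 m³/s²
Kepler's third law: a³ = GM T² / (4π²)
T² = 78042 s²
a³ = (1.756 × 10^20) × 78042 / (4π²) = 3.47131 × 10^23 m³
a = (a³)^(1/3) = 7.02799 × 10^7 m ≈ 7.028 × 10^7 m

Final answer: 7.028 × 10^7 m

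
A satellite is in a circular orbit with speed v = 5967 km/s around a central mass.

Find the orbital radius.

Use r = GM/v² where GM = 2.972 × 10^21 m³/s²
v = 5967 km/s = 5.967 × 10^6 m/s
GM = 2.972 × 10^21 m³/s²
v² = 3.56051 × 10^13 m²/s²
r = GM/v² = (2.972 × 10^21) / (3.56051 × 10^13) = 8.34712 × 10^7 m ≈ 83.47 Mm

Final answer: 83.47 Mm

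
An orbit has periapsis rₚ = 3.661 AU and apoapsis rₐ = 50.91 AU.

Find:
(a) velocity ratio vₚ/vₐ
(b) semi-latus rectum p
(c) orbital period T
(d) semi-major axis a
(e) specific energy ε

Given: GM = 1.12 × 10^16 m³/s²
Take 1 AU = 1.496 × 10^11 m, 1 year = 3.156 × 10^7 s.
rₚ = 3.661 AU = 5.47686 × 10^11 m
rₐ = 50.91 AU = 7.61614 × 10^12 m
GM = 1.12 × 10^16 m³/s²
a = (rₚ + rₐ)/2 = 4.08191 × 10^12 m
e = (rₐ − rₚ)/(rₐ + rₚ) = (7.06845 × 10^12) / (8.16382 × 10^12) = 0.865826
(a) vₚ/vₐ = rₐ/rₚ (angular momentum) = (7.61614 × 10^12) / (5.47686 × 10^11) = 13.906 ≈ 13.91
(b) 1 − e² = 0.250345;  p = a(1 − e²) = 4.08191 × 10^12 × 0.250345 = 1.02189 × 10^12 m ≈ 6.831 AU
(c) a³ = 6.80128 × 10^37 m³;  T = 2π √(a³/GM) = 2π × 7.79267 × 10^10 s = 4.89628 × 10^11 s ≈ 1.551 × 10^4 years
(d) a = 4.08191 × 10^12 m ≈ 27.29 AU
(e) 2a = 8.16382 × 10^12 m;  ε = −GM/(2a) = -1371.91 J/kg ≈ -1.372 kJ/kg

Final answer:
(a) velocity ratio vₚ/vₐ = 13.91
(b) semi-latus rectum p = 6.831 AU
(c) orbital period T = 1.551 × 10^4 years
(d) semi-major axis a = 27.29 AU
(e) specific energy ε = -1.372 kJ/kg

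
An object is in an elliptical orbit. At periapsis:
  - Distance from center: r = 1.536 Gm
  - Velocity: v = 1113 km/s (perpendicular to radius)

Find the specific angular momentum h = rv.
r = 1.536 Gm = 1.536 × 10^9 m
v = 1113 km/s = 1.113 × 10^6 m/s
h = rv = 1.536 × 10^9 × 1.113 × 10^6 = 1.70957 × 10^15 m²/s ≈ 1.71 × 10^15 m²/s

Final answer: h = 1.71 × 10^15 m²/s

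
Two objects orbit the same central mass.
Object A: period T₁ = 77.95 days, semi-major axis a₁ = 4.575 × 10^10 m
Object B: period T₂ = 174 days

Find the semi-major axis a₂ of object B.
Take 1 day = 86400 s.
T₁ = 77.95 days = 6.73488 × 10^6 s
T₂ = 174 days = 1.50336 × 10^7 s
a₁ = 4.575 × 10^10 m
Kepler's third law: (T₂/T₁)² = (a₂/a₁)³  ⇒  a₂ = a₁ (T₂/T₁)^(2/3)
T₂/T₁ = 2.2322
(T₂/T₁)^(2/3) = 1.708
a₂ = 4.575 × 10^10 m × 1.708 = 7.81412 × 10^10 m ≈ 7.814 × 10^10 m

Final answer: a₂ = 7.814 × 10^10 m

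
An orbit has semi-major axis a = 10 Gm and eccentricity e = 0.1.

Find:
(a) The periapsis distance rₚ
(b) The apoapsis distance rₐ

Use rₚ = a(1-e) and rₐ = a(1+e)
a = 10 Gm = 1 × 10^10 m
e = 0.1:  1 − e = 0.9,  1 + e = 1.1
(a) rₚ = a(1 − e) = 1 × 10^10 m × 0.9 = 9 × 10^9 m ≈ 9 Gm
(b) rₐ = a(1 + e) = 1 × 10^10 m × 1.1 = 1.1 × 10^10 m ≈ 11 Gm

Final answer:
(a) rₚ = 9 Gm
(b) rₐ = 11 Gm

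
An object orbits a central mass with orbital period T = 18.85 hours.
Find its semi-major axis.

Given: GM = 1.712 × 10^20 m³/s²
T = 18.85 hours = 67860 s
GM = 1.712 × 10^20 m³/s²
Kepler's third law: a³ = GM T² / (4π²)
T² = 4.60498 × 10^9 s²
a³ = (1.712 × 10^20) × (4.60498 × 10^9) / (4π²) = 1.99697 × 10^28 m³
a = (a³)^(1/3) = 2.71305 × 10^9 m ≈ 2.713 Gm

Final answer: 2.713 Gm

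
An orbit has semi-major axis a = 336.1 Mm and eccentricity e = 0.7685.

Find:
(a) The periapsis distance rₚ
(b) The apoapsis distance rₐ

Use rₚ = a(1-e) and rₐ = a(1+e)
a = 336.1 Mm = 3.361 × 10^8 m
e = 0.7685:  1 − e = 0.2315,  1 + e = 1.7685
(a) rₚ = a(1 − e) = 3.361 × 10^8 m × 0.2315 = 7.78072 × 10^7 m ≈ 77.81 Mm
(b) rₐ = a(1 + e) = 3.361 × 10^8 m × 1.7685 = 5.94393 × 10^8 m ≈ 594.4 Mm

Final answer:
(a) rₚ = 77.81 Mm
(b) rₐ = 594.4 Mm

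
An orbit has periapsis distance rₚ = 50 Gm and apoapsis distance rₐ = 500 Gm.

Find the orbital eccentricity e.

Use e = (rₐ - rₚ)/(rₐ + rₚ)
rₚ = 50 Gm = 5 × 10^10 m
rₐ = 500 Gm = 5 × 10^11 m
rₐ − rₚ = 4.5 × 10^11 m
rₐ + rₚ = 5.5 × 10^11 m
e = (rₐ − rₚ)/(rₐ + rₚ) = 0.818182

Final answer: e = 0.8182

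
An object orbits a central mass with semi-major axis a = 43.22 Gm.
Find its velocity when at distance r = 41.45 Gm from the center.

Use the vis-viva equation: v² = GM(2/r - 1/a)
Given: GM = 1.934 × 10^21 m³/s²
a = 43.22 Gm = 4.322 × 10^10 m
r = 41.45 Gm = 4.145 × 10^10 m
GM = 1.934 × 10^21 m³/s²
2/r − 1/a = 4.82509 × 10^-11 − 2.31374 × 10^-11 = 2.51135 × 10^-11 m⁻¹
v² = GM (2/r − 1/a) = 4.85694 × 10^10 m²/s²
v = 220385 m/s ≈ 220.4 km/s

Final answer: 220.4 km/s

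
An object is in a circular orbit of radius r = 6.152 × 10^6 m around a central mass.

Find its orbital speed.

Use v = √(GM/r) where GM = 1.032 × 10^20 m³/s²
r = 6.152 × 10^6 m
GM = 1.032 × 10^20 m³/s²
GM/r = (1.032 × 10^20) / (6.152 × 10^6) = 1.6775 × 10^13 m²/s²
v = √(GM/r) = 4.09573 × 10^6 m/s ≈ 4096 km/s

Final answer: 4096 km/s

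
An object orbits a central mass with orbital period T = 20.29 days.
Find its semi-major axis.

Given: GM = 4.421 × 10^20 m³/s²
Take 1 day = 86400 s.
T = 20.29 days = 1.75306 × 10^6 s
GM = 4.421 × 10^20 m³/s²
Kepler's third law: a³ = GM T² / (4π²)
T² = 3.07321 × 10^12 s²
a³ = (4.421 × 10^20) × (3.07321 × 10^12) / (4π²) = 3.44154 × 10^31 m³
a = (a³)^(1/3) = 3.25275 × 10^10 m ≈ 32.53 Gm

Final answer: 32.53 Gm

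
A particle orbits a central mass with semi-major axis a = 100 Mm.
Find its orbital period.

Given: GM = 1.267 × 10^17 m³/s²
a = 100 Mm = 1 × 10^8 m
GM = 1.267 × 10^17 m³/s²
a³ = 1 × 10^24 m³
T = 2π √(a³/GM) = 2π √((1 × 10^24) / (1.267 × 10^17)) = 2π × 2809.39 s
T = 17651.9 s ≈ 4.903 hours

Final answer: 4.903 hours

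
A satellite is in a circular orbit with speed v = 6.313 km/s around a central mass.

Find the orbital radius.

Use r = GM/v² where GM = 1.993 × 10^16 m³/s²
v = 6.313 km/s = 6313 m/s
GM = 1.993 × 10^16 m³/s²
v² = 3.9854 × 10^7 m²/s²
r = GM/v² = (1.993 × 10^16) / (3.9854 × 10^7) = 5.00076 × 10^8 m ≈ 500.1 Mm

Final answer: 500.1 Mm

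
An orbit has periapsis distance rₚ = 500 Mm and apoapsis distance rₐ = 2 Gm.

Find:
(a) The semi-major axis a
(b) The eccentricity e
rₚ = 500 Mm = 5 × 10^8 m
rₐ = 2 Gm = 2 × 10^9 m
(a) a = (rₚ + rₐ)/2 = 1.25 × 10^9 m ≈ 1.25 Gm
(b) e = (rₐ − rₚ)/(rₐ + rₚ) = (1.5 × 10^9) / (2.5 × 10^9) = 0.6

Final answer:
(a) a = 1.25 Gm
(b) e = 0.6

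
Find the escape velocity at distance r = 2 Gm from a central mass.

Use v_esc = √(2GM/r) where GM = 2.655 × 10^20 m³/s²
r = 2 Gm = 2 × 10^9 m
GM = 2.655 × 10^20 m³/s²
2GM/r = 2 × (2.655 × 10^20) / (2 × 10^9) = 2.655 × 10^11 m²/s²
v_esc = √(2GM/r) = 515267 m/s ≈ 515.3 km/s

Final answer: 515.3 km/s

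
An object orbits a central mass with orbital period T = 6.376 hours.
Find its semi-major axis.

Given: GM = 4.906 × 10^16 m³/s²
T = 6.376 hours = 22953.6 s
GM = 4.906 × 10^16 m³/s²
Kepler's third law: a³ = GM T² / (4π²)
T² = 5.26868 × 10^8 s²
a³ = (4.906 × 10^16) × (5.26868 × 10^8) / (4π²) = 6.54741 × 10^23 m³
a = (a³)^(1/3) = 8.6834 × 10^7 m ≈ 86.83 Mm

Final answer: 86.83 Mm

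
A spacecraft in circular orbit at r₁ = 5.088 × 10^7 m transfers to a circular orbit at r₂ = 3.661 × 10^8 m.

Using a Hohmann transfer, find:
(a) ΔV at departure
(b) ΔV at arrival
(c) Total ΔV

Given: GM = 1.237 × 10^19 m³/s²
r₁ = 5.088 × 10^7 m
r₂ = 3.661 × 10^8 m
GM = 1.237 × 10^19 m³/s²
Transfer ellipse: a_t = (r₁ + r₂)/2 = 2.0849 × 10^8 m
Circular speed at r₁: v₁ = √(GM/r₁) = 493073 m/s
Transfer speed at r₁ (periapsis): v₁ₜ = √(GM(2/r₁ − 1/a_t)) = 653384 m/s
(a) ΔV₁ = v₁ₜ − v₁ = 160311 m/s ≈ 160.3 km/s
Circular speed at r₂: v₂ = √(GM/r₂) = 183817 m/s
Transfer speed at r₂ (apoapsis): v₂ₜ = √(GM(2/r₂ − 1/a_t)) = 90806.3 m/s
(b) ΔV₂ = v₂ − v₂ₜ = 93010.4 m/s ≈ 93.01 km/s
(c) ΔV_total = ΔV₁ + ΔV₂ = 253321 m/s ≈ 253.3 km/s

Final answer:
(a) ΔV₁ = 160.3 km/s
(b) ΔV₂ = 93.01 km/s
(c) ΔV_total = 253.3 km/s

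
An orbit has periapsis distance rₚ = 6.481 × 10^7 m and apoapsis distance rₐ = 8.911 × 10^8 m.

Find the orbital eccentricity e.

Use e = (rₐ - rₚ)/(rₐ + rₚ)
rₚ = 6.481 × 10^7 m
rₐ = 8.911 × 10^8 m
rₐ − rₚ = 8.2629 × 10^8 m
rₐ + rₚ = 9.5591 × 10^8 m
e = (rₐ − rₚ)/(rₐ + rₚ) = 0.864401

Final answer: e = 0.8644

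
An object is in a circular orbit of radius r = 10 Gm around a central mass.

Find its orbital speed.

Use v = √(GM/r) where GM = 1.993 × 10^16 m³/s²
r = 10 Gm = 1 × 10^10 m
GM = 1.993 × 10^16 m³/s²
GM/r = (1.993 × 10^16) / (1 × 10^10) = 1.993 × 10^6 m²/s²
v = √(GM/r) = 1411.74 m/s ≈ 1.412 km/s

Final answer: 1.412 km/s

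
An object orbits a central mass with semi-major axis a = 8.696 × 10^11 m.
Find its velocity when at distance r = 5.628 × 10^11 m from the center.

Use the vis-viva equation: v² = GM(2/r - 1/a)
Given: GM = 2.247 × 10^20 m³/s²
a = 8.696 × 10^11 m
r = 5.628 × 10^11 m
GM = 2.247 × 10^20 m³/s²
2/r − 1/a = 3.55366 × 10^-12 − 1.14995 × 10^-12 = 2.40371 × 10^-12 m⁻¹
v² = GM (2/r − 1/a) = 5.40113 × 10^8 m²/s²
v = 23240.3 m/s ≈ 23.24 km/s

Final answer: 23.24 km/s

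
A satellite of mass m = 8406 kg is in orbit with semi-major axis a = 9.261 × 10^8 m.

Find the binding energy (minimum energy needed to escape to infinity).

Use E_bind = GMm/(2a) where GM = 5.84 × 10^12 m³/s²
a = 9.261 × 10^8 m
GM = 5.84 × 10^12 m³/s²
m = 8406 kg
GMm = 5.84 × 10^12 × 8406 = 4.9091 × 10^16 m³·kg/s²
2a = 1.8522 × 10^9 m
E_bind = GMm/(2a) = 2.65042 × 10^7 J ≈ 26.5 MJ

Final answer: 26.5 MJ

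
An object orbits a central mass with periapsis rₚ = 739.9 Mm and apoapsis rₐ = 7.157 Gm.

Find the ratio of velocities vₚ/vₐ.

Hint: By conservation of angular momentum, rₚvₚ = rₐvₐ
rₚ = 739.9 Mm = 7.399 × 10^8 m
rₐ = 7.157 Gm = 7.157 × 10^9 m
rₚvₚ = rₐvₐ  ⇒  vₚ/vₐ = rₐ/rₚ
vₚ/vₐ = (7.157 × 10^9) / (7.399 × 10^8) = 9.67293

Final answer: vₚ/vₐ = 9.673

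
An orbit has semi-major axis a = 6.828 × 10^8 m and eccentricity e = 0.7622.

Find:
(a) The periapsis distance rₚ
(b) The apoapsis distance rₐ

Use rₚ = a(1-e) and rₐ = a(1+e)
a = 6.828 × 10^8 m
e = 0.7622:  1 − e = 0.2378,  1 + e = 1.7622
(a) rₚ = a(1 − e) = 6.828 × 10^8 m × 0.2378 = 1.6237 × 10^8 m ≈ 1.624 × 10^8 m
(b) rₐ = a(1 + e) = 6.828 × 10^8 m × 1.7622 = 1.20323 × 10^9 m ≈ 1.203 × 10^9 m

Final answer:
(a) rₚ = 1.624 × 10^8 m
(b) rₐ = 1.203 × 10^9 m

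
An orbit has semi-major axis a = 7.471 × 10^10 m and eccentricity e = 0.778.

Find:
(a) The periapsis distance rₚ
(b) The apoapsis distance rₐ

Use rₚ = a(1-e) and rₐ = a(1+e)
a = 7.471 × 10^10 m
e = 0.778:  1 − e = 0.222,  1 + e = 1.778
(a) rₚ = a(1 − e) = 7.471 × 10^10 m × 0.222 = 1.65856 × 10^10 m ≈ 1.659 × 10^10 m
(b) rₐ = a(1 + e) = 7.471 × 10^10 m × 1.778 = 1.32834 × 10^11 m ≈ 1.328 × 10^11 m

Final answer:
(a) rₚ = 1.659 × 10^10 m
(b) rₐ = 1.328 × 10^11 m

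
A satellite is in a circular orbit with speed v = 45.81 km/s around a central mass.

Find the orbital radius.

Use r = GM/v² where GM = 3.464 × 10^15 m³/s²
v = 45.81 km/s = 45810 m/s
GM = 3.464 × 10^15 m³/s²
v² = 2.09856 × 10^9 m²/s²
r = GM/v² = (3.464 × 10^15) / (2.09856 × 10^9) = 1.65066 × 10^6 m ≈ 1.651 × 10^6 m

Final answer: 1.651 × 10^6 m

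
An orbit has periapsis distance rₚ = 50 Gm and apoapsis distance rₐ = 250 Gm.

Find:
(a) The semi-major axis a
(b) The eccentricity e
rₚ = 50 Gm = 5 × 10^10 m
rₐ = 250 Gm = 2.5 × 10^11 m
(a) a = (rₚ + rₐ)/2 = 1.5 × 10^11 m ≈ 150 Gm
(b) e = (rₐ − rₚ)/(rₐ + rₚ) = (2 × 10^11) / (3 × 10^11) = 0.666667

Final answer:
(a) a = 150 Gm
(b) e = 0.6667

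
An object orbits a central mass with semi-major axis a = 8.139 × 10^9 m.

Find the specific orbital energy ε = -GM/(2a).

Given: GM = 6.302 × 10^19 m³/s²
a = 8.139 × 10^9 m
GM = 6.302 × 10^19 m³/s²
2a = 1.6278 × 10^10 m
ε = −GM/(2a) = -3.87148 × 10^9 J/kg ≈ -3.871 GJ/kg

Final answer: -3.871 GJ/kg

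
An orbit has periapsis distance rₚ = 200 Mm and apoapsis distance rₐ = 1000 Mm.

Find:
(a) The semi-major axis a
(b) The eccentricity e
rₚ = 200 Mm = 2 × 10^8 m
rₐ = 1000 Mm = 1 × 10^9 m
(a) a = (rₚ + rₐ)/2 = 6 × 10^8 m ≈ 600 Mm
(b) e = (rₐ − rₚ)/(rₐ + rₚ) = (8 × 10^8) / (1.2 × 10^9) = 0.666667

Final answer:
(a) a = 600 Mm
(b) e = 0.6667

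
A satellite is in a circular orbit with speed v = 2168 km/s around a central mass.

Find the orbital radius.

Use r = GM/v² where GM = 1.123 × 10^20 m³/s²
v = 2168 km/s = 2.168 × 10^6 m/s
GM = 1.123 × 10^20 m³/s²
v² = 4.70022 × 10^12 m²/s²
r = GM/v² = (1.123 × 10^20) / (4.70022 × 10^12) = 2.38925 × 10^7 m ≈ 2.389 × 10^7 m

Final answer: 2.389 × 10^7 m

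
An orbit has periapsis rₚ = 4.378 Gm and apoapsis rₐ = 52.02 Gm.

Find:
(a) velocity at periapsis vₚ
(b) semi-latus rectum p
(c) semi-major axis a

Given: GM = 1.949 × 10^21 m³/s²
rₚ = 4.378 Gm = 4.378 × 10^9 m
rₐ = 52.02 Gm = 5.202 × 10^10 m
GM = 1.949 × 10^21 m³/s²
a = (rₚ + rₐ)/2 = 2.8199 × 10^10 m
e = (rₐ − rₚ)/(rₐ + rₚ) = (4.7642 × 10^10) / (5.6398 × 10^10) = 0.844746
(a) vₚ² = GM (2/rₚ − 1/a) = 1.949 × 10^21 × (4.5683 × 10^-10 − 3.54623 × 10^-11) = 8.21245 × 10^11 m²/s²;  vₚ = 906226 m/s ≈ 906.2 km/s
(b) 1 − e² = 0.286404;  p = a(1 − e²) = 2.8199 × 10^10 × 0.286404 = 8.0763 × 10^9 m ≈ 8.076 Gm
(c) a = 2.8199 × 10^10 m ≈ 28.2 Gm

Final answer:
(a) velocity at periapsis vₚ = 906.2 km/s
(b) semi-latus rectum p = 8.076 Gm
(c) semi-major axis a = 28.2 Gm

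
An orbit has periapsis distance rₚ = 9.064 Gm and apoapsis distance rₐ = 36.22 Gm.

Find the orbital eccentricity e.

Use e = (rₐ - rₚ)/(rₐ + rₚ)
rₚ = 9.064 Gm = 9.064 × 10^9 m
rₐ = 36.22 Gm = 3.622 × 10^10 m
rₐ − rₚ = 2.7156 × 10^10 m
rₐ + rₚ = 4.5284 × 10^10 m
e = (rₐ − rₚ)/(rₐ + rₚ) = 0.599682

Final answer: e = 0.5997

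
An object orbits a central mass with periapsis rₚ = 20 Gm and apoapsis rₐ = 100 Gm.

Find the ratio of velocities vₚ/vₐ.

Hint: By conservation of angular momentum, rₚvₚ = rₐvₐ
rₚ = 20 Gm = 2 × 10^10 m
rₐ = 100 Gm = 1 × 10^11 m
rₚvₚ = rₐvₐ  ⇒  vₚ/vₐ = rₐ/rₚ
vₚ/vₐ = (1 × 10^11) / (2 × 10^10) = 5

Final answer: vₚ/vₐ = 5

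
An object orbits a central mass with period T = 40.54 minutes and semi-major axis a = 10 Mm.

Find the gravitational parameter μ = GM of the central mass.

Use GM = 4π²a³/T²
T = 40.54 minutes = 2432.4 s
a = 10 Mm = 1 × 10^7 m
a³ = 1 × 10^21 m³
T² = 5.91657 × 10^6 s²
GM = 4π² × (1 × 10^21) / (5.91657 × 10^6) = 6.67252 × 10^15 m³/s²
GM ≈ 6.673 × 10^15 m³/s²

Final answer: GM = 6.673 × 10^15 m³/s²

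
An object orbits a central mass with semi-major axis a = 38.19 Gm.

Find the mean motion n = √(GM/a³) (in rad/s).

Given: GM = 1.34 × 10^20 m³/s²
a = 38.19 Gm = 3.819 × 10^10 m
GM = 1.34 × 10^20 m³/s²
a³ = 5.56992 × 10^31 m³
GM/a³ = (1.34 × 10^20) / (5.56992 × 10^31) = 2.40578 × 10^-12 s⁻²
n = √(GM/a³) = 1.55106 × 10^-6 rad/s ≈ 1.551 × 10^-6 rad/s

Final answer: n = 1.551 × 10^-6 rad/s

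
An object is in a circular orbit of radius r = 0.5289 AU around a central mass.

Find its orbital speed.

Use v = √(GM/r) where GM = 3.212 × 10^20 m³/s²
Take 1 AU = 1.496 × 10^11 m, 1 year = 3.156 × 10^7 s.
r = 0.5289 AU = 7.91234 × 10^10 m
GM = 3.212 × 10^20 m³/s²
GM/r = (3.212 × 10^20) / (7.91234 × 10^10) = 4.05948 × 10^9 m²/s²
v = √(GM/r) = 63714 m/s ≈ 13.44 AU/year

Final answer: 13.44 AU/year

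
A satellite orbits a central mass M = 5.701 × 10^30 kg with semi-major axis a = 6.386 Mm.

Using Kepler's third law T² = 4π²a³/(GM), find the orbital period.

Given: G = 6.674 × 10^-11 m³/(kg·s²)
M = 5.701 × 10^30 kg
GM = G × M = 6.674 × 10^-11 × 5.701 × 10^30 = 3.80485 × 10^20 m³/s²
a = 6.386 Mm = 6.386 × 10^6 m
a³ = 2.60427 × 10^20 m³
T = 2π √(a³/GM) = 2π √((2.60427 × 10^20) / (3.80485 × 10^20)) = 2π × 0.827322 s
T = 5.19822 s ≈ 5.198 seconds

Final answer: 5.198 seconds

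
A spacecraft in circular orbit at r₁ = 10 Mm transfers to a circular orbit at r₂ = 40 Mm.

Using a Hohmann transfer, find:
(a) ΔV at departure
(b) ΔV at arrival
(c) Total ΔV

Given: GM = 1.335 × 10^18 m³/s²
r₁ = 10 Mm = 1 × 10^7 m
r₂ = 40 Mm = 4 × 10^7 m
GM = 1.335 × 10^18 m³/s²
Transfer ellipse: a_t = (r₁ + r₂)/2 = 2.5 × 10^7 m
Circular speed at r₁: v₁ = √(GM/r₁) = 365377 m/s
Transfer speed at r₁ (periapsis): v₁ₜ = √(GM(2/r₁ − 1/a_t)) = 462169 m/s
(a) ΔV₁ = v₁ₜ − v₁ = 96792.3 m/s ≈ 96.79 km/s
Circular speed at r₂: v₂ = √(GM/r₂) = 182688 m/s
Transfer speed at r₂ (apoapsis): v₂ₜ = √(GM(2/r₂ − 1/a_t)) = 115542 m/s
(b) ΔV₂ = v₂ − v₂ₜ = 67146.1 m/s ≈ 67.15 km/s
(c) ΔV_total = ΔV₁ + ΔV₂ = 163938 m/s ≈ 163.9 km/s

Final answer:
(a) ΔV₁ = 96.79 km/s
(b) ΔV₂ = 67.15 km/s
(c) ΔV_total = 163.9 km/s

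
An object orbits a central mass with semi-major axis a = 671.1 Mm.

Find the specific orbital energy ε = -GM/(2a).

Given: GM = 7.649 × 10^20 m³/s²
a = 671.1 Mm = 6.711 × 10^8 m
GM = 7.649 × 10^20 m³/s²
2a = 1.3422 × 10^9 m
ε = −GM/(2a) = -5.69885 × 10^11 J/kg ≈ -569.9 GJ/kg

Final answer: -569.9 GJ/kg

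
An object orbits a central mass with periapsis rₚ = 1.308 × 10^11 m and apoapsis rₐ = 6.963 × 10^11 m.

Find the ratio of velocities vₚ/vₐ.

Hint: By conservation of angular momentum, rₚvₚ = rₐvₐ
rₚ = 1.308 × 10^11 m
rₐ = 6.963 × 10^11 m
rₚvₚ = rₐvₐ  ⇒  vₚ/vₐ = rₐ/rₚ
vₚ/vₐ = (6.963 × 10^11) / (1.308 × 10^11) = 5.32339

Final answer: vₚ/vₐ = 5.323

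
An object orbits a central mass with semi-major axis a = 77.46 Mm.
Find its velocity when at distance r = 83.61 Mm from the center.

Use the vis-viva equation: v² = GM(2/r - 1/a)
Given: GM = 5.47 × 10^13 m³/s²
a = 77.46 Mm = 7.746 × 10^7 m
r = 83.61 Mm = 8.361 × 10^7 m
GM = 5.47 × 10^13 m³/s²
2/r − 1/a = 2.39206 × 10^-8 − 1.29099 × 10^-8 = 1.10107 × 10^-8 m⁻¹
v² = GM (2/r − 1/a) = 602285 m²/s²
v = 776.07 m/s ≈ 776.1 m/s

Final answer: 776.1 m/s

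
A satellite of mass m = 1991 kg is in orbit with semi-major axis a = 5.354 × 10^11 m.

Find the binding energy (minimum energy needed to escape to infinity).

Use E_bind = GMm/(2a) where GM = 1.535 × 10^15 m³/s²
a = 5.354 × 10^11 m
GM = 1.535 × 10^15 m³/s²
m = 1991 kg
GMm = 1.535 × 10^15 × 1991 = 3.05618 × 10^18 m³·kg/s²
2a = 1.0708 × 10^12 m
E_bind = GMm/(2a) = 2.85411 × 10^6 J ≈ 2.854 MJ

Final answer: 2.854 MJ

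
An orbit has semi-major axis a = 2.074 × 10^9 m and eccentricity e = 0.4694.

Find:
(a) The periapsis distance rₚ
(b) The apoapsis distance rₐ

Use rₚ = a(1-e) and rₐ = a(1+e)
a = 2.074 × 10^9 m
e = 0.4694:  1 − e = 0.5306,  1 + e = 1.4694
(a) rₚ = a(1 − e) = 2.074 × 10^9 m × 0.5306 = 1.10046 × 10^9 m ≈ 1.1 × 10^9 m
(b) rₐ = a(1 + e) = 2.074 × 10^9 m × 1.4694 = 3.04754 × 10^9 m ≈ 3.048 × 10^9 m

Final answer:
(a) rₚ = 1.1 × 10^9 m
(b) rₐ = 3.048 × 10^9 m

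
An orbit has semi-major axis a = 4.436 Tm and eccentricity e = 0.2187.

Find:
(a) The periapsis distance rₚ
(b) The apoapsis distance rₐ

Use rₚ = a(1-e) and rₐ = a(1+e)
a = 4.436 Tm = 4.436 × 10^12 m
e = 0.2187:  1 − e = 0.7813,  1 + e = 1.2187
(a) rₚ = a(1 − e) = 4.436 × 10^12 m × 0.7813 = 3.46585 × 10^12 m ≈ 3.466 Tm
(b) rₐ = a(1 + e) = 4.436 × 10^12 m × 1.2187 = 5.40615 × 10^12 m ≈ 5.406 Tm

Final answer:
(a) rₚ = 3.466 Tm
(b) rₐ = 5.406 Tm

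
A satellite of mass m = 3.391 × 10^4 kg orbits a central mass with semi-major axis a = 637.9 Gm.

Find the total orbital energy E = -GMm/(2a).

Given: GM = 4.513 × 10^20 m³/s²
a = 637.9 Gm = 6.379 × 10^11 m
GM = 4.513 × 10^20 m³/s²
2a = 1.2758 × 10^12 m
GMm = 4.513 × 10^20 × 33910 = 1.53036 × 10^25 m³·kg/s²
E = −GMm/(2a) = -1.19953 × 10^13 J ≈ -12 TJ

Final answer: -12 TJ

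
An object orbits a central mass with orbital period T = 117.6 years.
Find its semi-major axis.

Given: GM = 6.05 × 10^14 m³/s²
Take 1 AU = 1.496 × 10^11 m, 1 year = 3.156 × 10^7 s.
T = 117.6 years = 3.71146 × 10^9 s
GM = 6.05 × 10^14 m³/s²
Kepler's third law: a³ = GM T² / (4π²)
T² = 1.37749 × 10^19 s²
a³ = (6.05 × 10^14) × (1.37749 × 10^19) / (4π²) = 2.11098 × 10^32 m³
a = (a³)^(1/3) = 5.95426 × 10^10 m ≈ 0.398 AU

Final answer: 0.398 AU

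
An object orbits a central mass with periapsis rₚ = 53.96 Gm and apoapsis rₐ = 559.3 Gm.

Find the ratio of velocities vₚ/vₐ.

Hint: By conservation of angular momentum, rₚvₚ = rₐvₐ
rₚ = 53.96 Gm = 5.396 × 10^10 m
rₐ = 559.3 Gm = 5.593 × 10^11 m
rₚvₚ = rₐvₐ  ⇒  vₚ/vₐ = rₐ/rₚ
vₚ/vₐ = (5.593 × 10^11) / (5.396 × 10^10) = 10.3651

Final answer: vₚ/vₐ = 10.37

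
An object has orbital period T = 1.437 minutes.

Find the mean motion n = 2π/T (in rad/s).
T = 1.437 minutes = 86.22 s
n = 2π / 86.22 s = 0.0728739 rad/s ≈ 0.07287 rad/s

Final answer: n = 0.07287 rad/s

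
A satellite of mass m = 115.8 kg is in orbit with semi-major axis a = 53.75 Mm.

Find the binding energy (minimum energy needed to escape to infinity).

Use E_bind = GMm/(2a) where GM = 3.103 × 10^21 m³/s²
a = 53.75 Mm = 5.375 × 10^7 m
GM = 3.103 × 10^21 m³/s²
m = 115.8 kg
GMm = 3.103 × 10^21 × 115.8 = 3.59327 × 10^23 m³·kg/s²
2a = 1.075 × 10^8 m
E_bind = GMm/(2a) = 3.34258 × 10^15 J ≈ 3.343 PJ

Final answer: 3.343 PJ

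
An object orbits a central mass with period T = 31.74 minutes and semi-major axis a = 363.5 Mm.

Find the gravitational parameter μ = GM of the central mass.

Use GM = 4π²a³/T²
T = 31.74 minutes = 1904.4 s
a = 363.5 Mm = 3.635 × 10^8 m
a³ = 4.80301 × 10^25 m³
T² = 3.62674 × 10^6 s²
GM = 4π² × (4.80301 × 10^25) / (3.62674 × 10^6) = 5.22825 × 10^20 m³/s²
GM ≈ 5.228 × 10^20 m³/s²

Final answer: GM = 5.228 × 10^20 m³/s²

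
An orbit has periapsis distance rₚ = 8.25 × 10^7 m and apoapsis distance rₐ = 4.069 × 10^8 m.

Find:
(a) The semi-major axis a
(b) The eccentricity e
rₚ = 8.25 × 10^7 m
rₐ = 4.069 × 10^8 m
(a) a = (rₚ + rₐ)/2 = 2.447 × 10^8 m ≈ 2.447 × 10^8 m
(b) e = (rₐ − rₚ)/(rₐ + rₚ) = (3.244 × 10^8) / (4.894 × 10^8) = 0.662852

Final answer:
(a) a = 2.447 × 10^8 m
(b) e = 0.6629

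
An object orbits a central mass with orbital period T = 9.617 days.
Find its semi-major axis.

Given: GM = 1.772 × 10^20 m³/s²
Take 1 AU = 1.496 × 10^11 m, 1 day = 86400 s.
T = 9.617 days = 830909 s
GM = 1.772 × 10^20 m³/s²
Kepler's third law: a³ = GM T² / (4π²)
T² = 6.90409 × 10^11 s²
a³ = (1.772 × 10^20) × (6.90409 × 10^11) / (4π²) = 3.09892 × 10^30 m³
a = (a³)^(1/3) = 1.45793 × 10^10 m ≈ 0.09746 AU

Final answer: 0.09746 AU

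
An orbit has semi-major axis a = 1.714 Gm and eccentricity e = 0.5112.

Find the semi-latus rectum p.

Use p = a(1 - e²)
a = 1.714 Gm = 1.714 × 10^9 m
e = 0.5112,  e² = 0.261325,  1 − e² = 0.738675
p = a(1 − e²) = 1.714 × 10^9 m × 0.738675 = 1.26609 × 10^9 m ≈ 1.266 Gm

Final answer: p = 1.266 Gm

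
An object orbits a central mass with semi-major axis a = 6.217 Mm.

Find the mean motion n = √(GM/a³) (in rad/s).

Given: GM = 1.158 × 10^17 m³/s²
a = 6.217 Mm = 6.217 × 10^6 m
GM = 1.158 × 10^17 m³/s²
a³ = 2.40294 × 10^20 m³
GM/a³ = (1.158 × 10^17) / (2.40294 × 10^20) = 0.00048191 s⁻²
n = √(GM/a³) = 0.0219524 rad/s ≈ 0.02195 rad/s

Final answer: n = 0.02195 rad/s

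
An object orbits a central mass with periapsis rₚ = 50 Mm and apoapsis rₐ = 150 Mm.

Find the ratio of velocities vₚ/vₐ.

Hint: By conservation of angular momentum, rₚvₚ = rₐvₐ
rₚ = 50 Mm = 5 × 10^7 m
rₐ = 150 Mm = 1.5 × 10^8 m
rₚvₚ = rₐvₐ  ⇒  vₚ/vₐ = rₐ/rₚ
vₚ/vₐ = (1.5 × 10^8) / (5 × 10^7) = 3

Final answer: vₚ/vₐ = 3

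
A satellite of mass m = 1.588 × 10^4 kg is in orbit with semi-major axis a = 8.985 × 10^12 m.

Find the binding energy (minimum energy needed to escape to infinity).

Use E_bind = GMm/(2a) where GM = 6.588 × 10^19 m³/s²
a = 8.985 × 10^12 m
GM = 6.588 × 10^19 m³/s²
m = 1.588 × 10^4 kg
GMm = 6.588 × 10^19 × 15880 = 1.04617 × 10^24 m³·kg/s²
2a = 1.797 × 10^13 m
E_bind = GMm/(2a) = 5.82178 × 10^10 J ≈ 58.22 GJ

Final answer: 58.22 GJ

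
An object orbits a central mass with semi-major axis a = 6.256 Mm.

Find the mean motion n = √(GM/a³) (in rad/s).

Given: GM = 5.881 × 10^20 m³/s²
a = 6.256 Mm = 6.256 × 10^6 m
GM = 5.881 × 10^20 m³/s²
a³ = 2.44844 × 10^20 m³
GM/a³ = (5.881 × 10^20) / (2.44844 × 10^20) = 2.40193 s⁻²
n = √(GM/a³) = 1.54982 rad/s ≈ 1.55 rad/s

Final answer: n = 1.55 rad/s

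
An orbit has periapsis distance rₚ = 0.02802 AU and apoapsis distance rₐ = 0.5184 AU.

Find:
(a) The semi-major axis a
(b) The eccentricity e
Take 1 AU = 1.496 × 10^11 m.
rₚ = 0.02802 AU = 4.19179 × 10^9 m
rₐ = 0.5184 AU = 7.75526 × 10^10 m
(a) a = (rₚ + rₐ)/2 = 4.08722 × 10^10 m ≈ 0.2732 AU
(b) e = (rₐ − rₚ)/(rₐ + rₚ) = (7.33608 × 10^10) / (8.17444 × 10^10) = 0.897442

Final answer:
(a) a = 0.2732 AU
(b) e = 0.8974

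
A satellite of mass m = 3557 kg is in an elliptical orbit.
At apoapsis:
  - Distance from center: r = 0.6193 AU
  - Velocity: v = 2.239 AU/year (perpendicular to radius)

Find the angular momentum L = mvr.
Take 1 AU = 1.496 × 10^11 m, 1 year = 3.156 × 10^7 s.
r = 0.6193 AU = 9.26473 × 10^10 m
v = 2.239 AU/year = 10613.3 m/s
vr = 10613.3 × 9.26473 × 10^10 = 9.83289 × 10^14 m²/s
L = m × vr = 3557 × 9.83289 × 10^14 = 3.49756 × 10^18 kg·m²/s ≈ 3.498 × 10^18 kg·m²/s

Final answer: L = 3.498 × 10^18 kg·m²/s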